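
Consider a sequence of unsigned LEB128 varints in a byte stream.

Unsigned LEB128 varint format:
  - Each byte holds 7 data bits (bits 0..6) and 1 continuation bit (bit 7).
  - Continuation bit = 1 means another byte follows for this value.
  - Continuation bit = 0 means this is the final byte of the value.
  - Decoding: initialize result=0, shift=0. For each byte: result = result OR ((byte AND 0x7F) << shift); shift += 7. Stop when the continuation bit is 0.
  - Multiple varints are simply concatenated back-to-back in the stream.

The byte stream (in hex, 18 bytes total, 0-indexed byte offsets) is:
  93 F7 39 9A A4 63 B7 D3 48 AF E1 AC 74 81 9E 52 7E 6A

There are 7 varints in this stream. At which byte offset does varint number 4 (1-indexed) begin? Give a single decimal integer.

  byte[0]=0x93 cont=1 payload=0x13=19: acc |= 19<<0 -> acc=19 shift=7
  byte[1]=0xF7 cont=1 payload=0x77=119: acc |= 119<<7 -> acc=15251 shift=14
  byte[2]=0x39 cont=0 payload=0x39=57: acc |= 57<<14 -> acc=949139 shift=21 [end]
Varint 1: bytes[0:3] = 93 F7 39 -> value 949139 (3 byte(s))
  byte[3]=0x9A cont=1 payload=0x1A=26: acc |= 26<<0 -> acc=26 shift=7
  byte[4]=0xA4 cont=1 payload=0x24=36: acc |= 36<<7 -> acc=4634 shift=14
  byte[5]=0x63 cont=0 payload=0x63=99: acc |= 99<<14 -> acc=1626650 shift=21 [end]
Varint 2: bytes[3:6] = 9A A4 63 -> value 1626650 (3 byte(s))
  byte[6]=0xB7 cont=1 payload=0x37=55: acc |= 55<<0 -> acc=55 shift=7
  byte[7]=0xD3 cont=1 payload=0x53=83: acc |= 83<<7 -> acc=10679 shift=14
  byte[8]=0x48 cont=0 payload=0x48=72: acc |= 72<<14 -> acc=1190327 shift=21 [end]
Varint 3: bytes[6:9] = B7 D3 48 -> value 1190327 (3 byte(s))
  byte[9]=0xAF cont=1 payload=0x2F=47: acc |= 47<<0 -> acc=47 shift=7
  byte[10]=0xE1 cont=1 payload=0x61=97: acc |= 97<<7 -> acc=12463 shift=14
  byte[11]=0xAC cont=1 payload=0x2C=44: acc |= 44<<14 -> acc=733359 shift=21
  byte[12]=0x74 cont=0 payload=0x74=116: acc |= 116<<21 -> acc=244002991 shift=28 [end]
Varint 4: bytes[9:13] = AF E1 AC 74 -> value 244002991 (4 byte(s))
  byte[13]=0x81 cont=1 payload=0x01=1: acc |= 1<<0 -> acc=1 shift=7
  byte[14]=0x9E cont=1 payload=0x1E=30: acc |= 30<<7 -> acc=3841 shift=14
  byte[15]=0x52 cont=0 payload=0x52=82: acc |= 82<<14 -> acc=1347329 shift=21 [end]
Varint 5: bytes[13:16] = 81 9E 52 -> value 1347329 (3 byte(s))
  byte[16]=0x7E cont=0 payload=0x7E=126: acc |= 126<<0 -> acc=126 shift=7 [end]
Varint 6: bytes[16:17] = 7E -> value 126 (1 byte(s))
  byte[17]=0x6A cont=0 payload=0x6A=106: acc |= 106<<0 -> acc=106 shift=7 [end]
Varint 7: bytes[17:18] = 6A -> value 106 (1 byte(s))

Answer: 9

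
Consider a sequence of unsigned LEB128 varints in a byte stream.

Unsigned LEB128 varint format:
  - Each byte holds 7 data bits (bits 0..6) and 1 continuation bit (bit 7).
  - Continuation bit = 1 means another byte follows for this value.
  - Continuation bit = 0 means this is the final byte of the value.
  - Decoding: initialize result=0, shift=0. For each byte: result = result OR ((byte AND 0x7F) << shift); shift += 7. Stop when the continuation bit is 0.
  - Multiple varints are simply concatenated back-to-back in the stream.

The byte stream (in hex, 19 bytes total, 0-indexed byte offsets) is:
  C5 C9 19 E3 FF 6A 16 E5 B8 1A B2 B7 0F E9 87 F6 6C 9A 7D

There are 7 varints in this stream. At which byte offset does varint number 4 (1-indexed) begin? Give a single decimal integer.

Answer: 7

Derivation:
  byte[0]=0xC5 cont=1 payload=0x45=69: acc |= 69<<0 -> acc=69 shift=7
  byte[1]=0xC9 cont=1 payload=0x49=73: acc |= 73<<7 -> acc=9413 shift=14
  byte[2]=0x19 cont=0 payload=0x19=25: acc |= 25<<14 -> acc=419013 shift=21 [end]
Varint 1: bytes[0:3] = C5 C9 19 -> value 419013 (3 byte(s))
  byte[3]=0xE3 cont=1 payload=0x63=99: acc |= 99<<0 -> acc=99 shift=7
  byte[4]=0xFF cont=1 payload=0x7F=127: acc |= 127<<7 -> acc=16355 shift=14
  byte[5]=0x6A cont=0 payload=0x6A=106: acc |= 106<<14 -> acc=1753059 shift=21 [end]
Varint 2: bytes[3:6] = E3 FF 6A -> value 1753059 (3 byte(s))
  byte[6]=0x16 cont=0 payload=0x16=22: acc |= 22<<0 -> acc=22 shift=7 [end]
Varint 3: bytes[6:7] = 16 -> value 22 (1 byte(s))
  byte[7]=0xE5 cont=1 payload=0x65=101: acc |= 101<<0 -> acc=101 shift=7
  byte[8]=0xB8 cont=1 payload=0x38=56: acc |= 56<<7 -> acc=7269 shift=14
  byte[9]=0x1A cont=0 payload=0x1A=26: acc |= 26<<14 -> acc=433253 shift=21 [end]
Varint 4: bytes[7:10] = E5 B8 1A -> value 433253 (3 byte(s))
  byte[10]=0xB2 cont=1 payload=0x32=50: acc |= 50<<0 -> acc=50 shift=7
  byte[11]=0xB7 cont=1 payload=0x37=55: acc |= 55<<7 -> acc=7090 shift=14
  byte[12]=0x0F cont=0 payload=0x0F=15: acc |= 15<<14 -> acc=252850 shift=21 [end]
Varint 5: bytes[10:13] = B2 B7 0F -> value 252850 (3 byte(s))
  byte[13]=0xE9 cont=1 payload=0x69=105: acc |= 105<<0 -> acc=105 shift=7
  byte[14]=0x87 cont=1 payload=0x07=7: acc |= 7<<7 -> acc=1001 shift=14
  byte[15]=0xF6 cont=1 payload=0x76=118: acc |= 118<<14 -> acc=1934313 shift=21
  byte[16]=0x6C cont=0 payload=0x6C=108: acc |= 108<<21 -> acc=228426729 shift=28 [end]
Varint 6: bytes[13:17] = E9 87 F6 6C -> value 228426729 (4 byte(s))
  byte[17]=0x9A cont=1 payload=0x1A=26: acc |= 26<<0 -> acc=26 shift=7
  byte[18]=0x7D cont=0 payload=0x7D=125: acc |= 125<<7 -> acc=16026 shift=14 [end]
Varint 7: bytes[17:19] = 9A 7D -> value 16026 (2 byte(s))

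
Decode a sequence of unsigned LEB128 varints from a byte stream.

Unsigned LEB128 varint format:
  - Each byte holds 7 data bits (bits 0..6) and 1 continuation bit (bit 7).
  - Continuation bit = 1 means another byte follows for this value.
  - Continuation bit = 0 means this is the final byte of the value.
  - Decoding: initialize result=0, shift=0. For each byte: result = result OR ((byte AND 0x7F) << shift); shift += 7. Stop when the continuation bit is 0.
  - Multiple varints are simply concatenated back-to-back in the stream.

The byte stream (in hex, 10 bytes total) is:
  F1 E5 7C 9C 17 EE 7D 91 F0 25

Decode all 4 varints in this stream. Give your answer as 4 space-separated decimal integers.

  byte[0]=0xF1 cont=1 payload=0x71=113: acc |= 113<<0 -> acc=113 shift=7
  byte[1]=0xE5 cont=1 payload=0x65=101: acc |= 101<<7 -> acc=13041 shift=14
  byte[2]=0x7C cont=0 payload=0x7C=124: acc |= 124<<14 -> acc=2044657 shift=21 [end]
Varint 1: bytes[0:3] = F1 E5 7C -> value 2044657 (3 byte(s))
  byte[3]=0x9C cont=1 payload=0x1C=28: acc |= 28<<0 -> acc=28 shift=7
  byte[4]=0x17 cont=0 payload=0x17=23: acc |= 23<<7 -> acc=2972 shift=14 [end]
Varint 2: bytes[3:5] = 9C 17 -> value 2972 (2 byte(s))
  byte[5]=0xEE cont=1 payload=0x6E=110: acc |= 110<<0 -> acc=110 shift=7
  byte[6]=0x7D cont=0 payload=0x7D=125: acc |= 125<<7 -> acc=16110 shift=14 [end]
Varint 3: bytes[5:7] = EE 7D -> value 16110 (2 byte(s))
  byte[7]=0x91 cont=1 payload=0x11=17: acc |= 17<<0 -> acc=17 shift=7
  byte[8]=0xF0 cont=1 payload=0x70=112: acc |= 112<<7 -> acc=14353 shift=14
  byte[9]=0x25 cont=0 payload=0x25=37: acc |= 37<<14 -> acc=620561 shift=21 [end]
Varint 4: bytes[7:10] = 91 F0 25 -> value 620561 (3 byte(s))

Answer: 2044657 2972 16110 620561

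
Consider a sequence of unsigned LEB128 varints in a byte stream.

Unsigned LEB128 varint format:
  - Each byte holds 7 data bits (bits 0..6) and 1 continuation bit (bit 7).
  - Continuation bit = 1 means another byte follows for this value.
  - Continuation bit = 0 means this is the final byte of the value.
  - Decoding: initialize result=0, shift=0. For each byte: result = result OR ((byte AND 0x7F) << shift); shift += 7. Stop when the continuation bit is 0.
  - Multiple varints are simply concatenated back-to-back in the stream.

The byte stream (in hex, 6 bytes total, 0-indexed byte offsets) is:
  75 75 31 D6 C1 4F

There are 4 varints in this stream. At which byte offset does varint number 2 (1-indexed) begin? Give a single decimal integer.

  byte[0]=0x75 cont=0 payload=0x75=117: acc |= 117<<0 -> acc=117 shift=7 [end]
Varint 1: bytes[0:1] = 75 -> value 117 (1 byte(s))
  byte[1]=0x75 cont=0 payload=0x75=117: acc |= 117<<0 -> acc=117 shift=7 [end]
Varint 2: bytes[1:2] = 75 -> value 117 (1 byte(s))
  byte[2]=0x31 cont=0 payload=0x31=49: acc |= 49<<0 -> acc=49 shift=7 [end]
Varint 3: bytes[2:3] = 31 -> value 49 (1 byte(s))
  byte[3]=0xD6 cont=1 payload=0x56=86: acc |= 86<<0 -> acc=86 shift=7
  byte[4]=0xC1 cont=1 payload=0x41=65: acc |= 65<<7 -> acc=8406 shift=14
  byte[5]=0x4F cont=0 payload=0x4F=79: acc |= 79<<14 -> acc=1302742 shift=21 [end]
Varint 4: bytes[3:6] = D6 C1 4F -> value 1302742 (3 byte(s))

Answer: 1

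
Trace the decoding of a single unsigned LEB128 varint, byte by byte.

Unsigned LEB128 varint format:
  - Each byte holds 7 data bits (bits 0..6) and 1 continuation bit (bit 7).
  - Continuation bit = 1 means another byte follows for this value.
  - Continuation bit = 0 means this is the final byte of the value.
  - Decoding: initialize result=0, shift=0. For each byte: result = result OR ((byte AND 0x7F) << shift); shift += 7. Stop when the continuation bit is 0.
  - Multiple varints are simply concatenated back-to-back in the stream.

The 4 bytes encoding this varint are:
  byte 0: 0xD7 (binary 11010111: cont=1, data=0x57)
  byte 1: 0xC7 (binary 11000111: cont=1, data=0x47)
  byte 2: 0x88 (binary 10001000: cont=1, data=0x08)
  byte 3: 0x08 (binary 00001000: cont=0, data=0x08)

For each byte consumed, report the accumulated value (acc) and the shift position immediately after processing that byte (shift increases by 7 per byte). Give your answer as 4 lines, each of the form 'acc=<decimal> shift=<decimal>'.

Answer: acc=87 shift=7
acc=9175 shift=14
acc=140247 shift=21
acc=16917463 shift=28

Derivation:
byte 0=0xD7: payload=0x57=87, contrib = 87<<0 = 87; acc -> 87, shift -> 7
byte 1=0xC7: payload=0x47=71, contrib = 71<<7 = 9088; acc -> 9175, shift -> 14
byte 2=0x88: payload=0x08=8, contrib = 8<<14 = 131072; acc -> 140247, shift -> 21
byte 3=0x08: payload=0x08=8, contrib = 8<<21 = 16777216; acc -> 16917463, shift -> 28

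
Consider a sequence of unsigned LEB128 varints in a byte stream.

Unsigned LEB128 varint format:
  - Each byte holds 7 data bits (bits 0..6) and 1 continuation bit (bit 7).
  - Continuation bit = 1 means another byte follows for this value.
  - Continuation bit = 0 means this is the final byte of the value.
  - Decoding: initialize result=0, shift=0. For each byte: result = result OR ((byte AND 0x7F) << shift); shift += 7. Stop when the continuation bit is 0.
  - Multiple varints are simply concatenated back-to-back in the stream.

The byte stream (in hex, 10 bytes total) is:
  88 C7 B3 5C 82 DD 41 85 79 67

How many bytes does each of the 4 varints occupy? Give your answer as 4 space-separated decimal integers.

  byte[0]=0x88 cont=1 payload=0x08=8: acc |= 8<<0 -> acc=8 shift=7
  byte[1]=0xC7 cont=1 payload=0x47=71: acc |= 71<<7 -> acc=9096 shift=14
  byte[2]=0xB3 cont=1 payload=0x33=51: acc |= 51<<14 -> acc=844680 shift=21
  byte[3]=0x5C cont=0 payload=0x5C=92: acc |= 92<<21 -> acc=193782664 shift=28 [end]
Varint 1: bytes[0:4] = 88 C7 B3 5C -> value 193782664 (4 byte(s))
  byte[4]=0x82 cont=1 payload=0x02=2: acc |= 2<<0 -> acc=2 shift=7
  byte[5]=0xDD cont=1 payload=0x5D=93: acc |= 93<<7 -> acc=11906 shift=14
  byte[6]=0x41 cont=0 payload=0x41=65: acc |= 65<<14 -> acc=1076866 shift=21 [end]
Varint 2: bytes[4:7] = 82 DD 41 -> value 1076866 (3 byte(s))
  byte[7]=0x85 cont=1 payload=0x05=5: acc |= 5<<0 -> acc=5 shift=7
  byte[8]=0x79 cont=0 payload=0x79=121: acc |= 121<<7 -> acc=15493 shift=14 [end]
Varint 3: bytes[7:9] = 85 79 -> value 15493 (2 byte(s))
  byte[9]=0x67 cont=0 payload=0x67=103: acc |= 103<<0 -> acc=103 shift=7 [end]
Varint 4: bytes[9:10] = 67 -> value 103 (1 byte(s))

Answer: 4 3 2 1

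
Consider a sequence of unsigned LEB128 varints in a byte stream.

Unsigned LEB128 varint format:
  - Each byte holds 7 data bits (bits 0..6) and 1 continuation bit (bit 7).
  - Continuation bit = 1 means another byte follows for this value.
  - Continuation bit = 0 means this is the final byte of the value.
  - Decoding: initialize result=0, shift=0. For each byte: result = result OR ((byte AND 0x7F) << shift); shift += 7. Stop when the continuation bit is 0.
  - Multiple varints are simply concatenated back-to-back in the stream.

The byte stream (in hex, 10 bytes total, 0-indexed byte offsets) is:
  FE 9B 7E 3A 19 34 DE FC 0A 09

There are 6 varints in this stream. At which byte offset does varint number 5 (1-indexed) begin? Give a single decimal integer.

  byte[0]=0xFE cont=1 payload=0x7E=126: acc |= 126<<0 -> acc=126 shift=7
  byte[1]=0x9B cont=1 payload=0x1B=27: acc |= 27<<7 -> acc=3582 shift=14
  byte[2]=0x7E cont=0 payload=0x7E=126: acc |= 126<<14 -> acc=2067966 shift=21 [end]
Varint 1: bytes[0:3] = FE 9B 7E -> value 2067966 (3 byte(s))
  byte[3]=0x3A cont=0 payload=0x3A=58: acc |= 58<<0 -> acc=58 shift=7 [end]
Varint 2: bytes[3:4] = 3A -> value 58 (1 byte(s))
  byte[4]=0x19 cont=0 payload=0x19=25: acc |= 25<<0 -> acc=25 shift=7 [end]
Varint 3: bytes[4:5] = 19 -> value 25 (1 byte(s))
  byte[5]=0x34 cont=0 payload=0x34=52: acc |= 52<<0 -> acc=52 shift=7 [end]
Varint 4: bytes[5:6] = 34 -> value 52 (1 byte(s))
  byte[6]=0xDE cont=1 payload=0x5E=94: acc |= 94<<0 -> acc=94 shift=7
  byte[7]=0xFC cont=1 payload=0x7C=124: acc |= 124<<7 -> acc=15966 shift=14
  byte[8]=0x0A cont=0 payload=0x0A=10: acc |= 10<<14 -> acc=179806 shift=21 [end]
Varint 5: bytes[6:9] = DE FC 0A -> value 179806 (3 byte(s))
  byte[9]=0x09 cont=0 payload=0x09=9: acc |= 9<<0 -> acc=9 shift=7 [end]
Varint 6: bytes[9:10] = 09 -> value 9 (1 byte(s))

Answer: 6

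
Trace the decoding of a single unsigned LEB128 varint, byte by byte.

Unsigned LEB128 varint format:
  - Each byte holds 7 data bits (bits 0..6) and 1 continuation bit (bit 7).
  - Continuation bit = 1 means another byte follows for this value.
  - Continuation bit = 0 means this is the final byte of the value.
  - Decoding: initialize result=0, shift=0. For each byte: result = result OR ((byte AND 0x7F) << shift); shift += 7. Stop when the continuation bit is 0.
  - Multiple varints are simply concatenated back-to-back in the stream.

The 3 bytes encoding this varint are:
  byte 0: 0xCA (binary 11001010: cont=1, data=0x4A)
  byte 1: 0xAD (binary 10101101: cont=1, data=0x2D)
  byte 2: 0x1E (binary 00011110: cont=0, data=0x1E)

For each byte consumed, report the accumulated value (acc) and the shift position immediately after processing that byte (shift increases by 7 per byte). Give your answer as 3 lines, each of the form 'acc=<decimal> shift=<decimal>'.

Answer: acc=74 shift=7
acc=5834 shift=14
acc=497354 shift=21

Derivation:
byte 0=0xCA: payload=0x4A=74, contrib = 74<<0 = 74; acc -> 74, shift -> 7
byte 1=0xAD: payload=0x2D=45, contrib = 45<<7 = 5760; acc -> 5834, shift -> 14
byte 2=0x1E: payload=0x1E=30, contrib = 30<<14 = 491520; acc -> 497354, shift -> 21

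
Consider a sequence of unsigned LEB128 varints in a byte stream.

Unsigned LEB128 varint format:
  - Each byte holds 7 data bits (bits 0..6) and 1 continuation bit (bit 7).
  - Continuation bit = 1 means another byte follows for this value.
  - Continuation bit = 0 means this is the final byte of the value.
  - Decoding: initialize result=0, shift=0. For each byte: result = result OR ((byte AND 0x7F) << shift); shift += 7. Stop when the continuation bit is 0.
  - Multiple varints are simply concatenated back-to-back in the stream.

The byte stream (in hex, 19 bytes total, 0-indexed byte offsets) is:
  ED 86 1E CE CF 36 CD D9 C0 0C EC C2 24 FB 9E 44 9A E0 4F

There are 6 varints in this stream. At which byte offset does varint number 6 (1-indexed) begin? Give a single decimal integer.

Answer: 16

Derivation:
  byte[0]=0xED cont=1 payload=0x6D=109: acc |= 109<<0 -> acc=109 shift=7
  byte[1]=0x86 cont=1 payload=0x06=6: acc |= 6<<7 -> acc=877 shift=14
  byte[2]=0x1E cont=0 payload=0x1E=30: acc |= 30<<14 -> acc=492397 shift=21 [end]
Varint 1: bytes[0:3] = ED 86 1E -> value 492397 (3 byte(s))
  byte[3]=0xCE cont=1 payload=0x4E=78: acc |= 78<<0 -> acc=78 shift=7
  byte[4]=0xCF cont=1 payload=0x4F=79: acc |= 79<<7 -> acc=10190 shift=14
  byte[5]=0x36 cont=0 payload=0x36=54: acc |= 54<<14 -> acc=894926 shift=21 [end]
Varint 2: bytes[3:6] = CE CF 36 -> value 894926 (3 byte(s))
  byte[6]=0xCD cont=1 payload=0x4D=77: acc |= 77<<0 -> acc=77 shift=7
  byte[7]=0xD9 cont=1 payload=0x59=89: acc |= 89<<7 -> acc=11469 shift=14
  byte[8]=0xC0 cont=1 payload=0x40=64: acc |= 64<<14 -> acc=1060045 shift=21
  byte[9]=0x0C cont=0 payload=0x0C=12: acc |= 12<<21 -> acc=26225869 shift=28 [end]
Varint 3: bytes[6:10] = CD D9 C0 0C -> value 26225869 (4 byte(s))
  byte[10]=0xEC cont=1 payload=0x6C=108: acc |= 108<<0 -> acc=108 shift=7
  byte[11]=0xC2 cont=1 payload=0x42=66: acc |= 66<<7 -> acc=8556 shift=14
  byte[12]=0x24 cont=0 payload=0x24=36: acc |= 36<<14 -> acc=598380 shift=21 [end]
Varint 4: bytes[10:13] = EC C2 24 -> value 598380 (3 byte(s))
  byte[13]=0xFB cont=1 payload=0x7B=123: acc |= 123<<0 -> acc=123 shift=7
  byte[14]=0x9E cont=1 payload=0x1E=30: acc |= 30<<7 -> acc=3963 shift=14
  byte[15]=0x44 cont=0 payload=0x44=68: acc |= 68<<14 -> acc=1118075 shift=21 [end]
Varint 5: bytes[13:16] = FB 9E 44 -> value 1118075 (3 byte(s))
  byte[16]=0x9A cont=1 payload=0x1A=26: acc |= 26<<0 -> acc=26 shift=7
  byte[17]=0xE0 cont=1 payload=0x60=96: acc |= 96<<7 -> acc=12314 shift=14
  byte[18]=0x4F cont=0 payload=0x4F=79: acc |= 79<<14 -> acc=1306650 shift=21 [end]
Varint 6: bytes[16:19] = 9A E0 4F -> value 1306650 (3 byte(s))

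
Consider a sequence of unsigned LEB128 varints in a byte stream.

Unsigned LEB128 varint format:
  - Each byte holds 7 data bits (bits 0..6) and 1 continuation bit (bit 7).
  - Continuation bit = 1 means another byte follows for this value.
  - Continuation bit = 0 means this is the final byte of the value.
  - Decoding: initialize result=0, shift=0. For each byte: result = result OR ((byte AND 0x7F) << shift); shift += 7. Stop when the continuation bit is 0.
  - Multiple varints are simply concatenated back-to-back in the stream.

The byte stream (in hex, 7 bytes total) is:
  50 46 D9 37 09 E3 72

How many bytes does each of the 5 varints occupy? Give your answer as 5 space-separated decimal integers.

Answer: 1 1 2 1 2

Derivation:
  byte[0]=0x50 cont=0 payload=0x50=80: acc |= 80<<0 -> acc=80 shift=7 [end]
Varint 1: bytes[0:1] = 50 -> value 80 (1 byte(s))
  byte[1]=0x46 cont=0 payload=0x46=70: acc |= 70<<0 -> acc=70 shift=7 [end]
Varint 2: bytes[1:2] = 46 -> value 70 (1 byte(s))
  byte[2]=0xD9 cont=1 payload=0x59=89: acc |= 89<<0 -> acc=89 shift=7
  byte[3]=0x37 cont=0 payload=0x37=55: acc |= 55<<7 -> acc=7129 shift=14 [end]
Varint 3: bytes[2:4] = D9 37 -> value 7129 (2 byte(s))
  byte[4]=0x09 cont=0 payload=0x09=9: acc |= 9<<0 -> acc=9 shift=7 [end]
Varint 4: bytes[4:5] = 09 -> value 9 (1 byte(s))
  byte[5]=0xE3 cont=1 payload=0x63=99: acc |= 99<<0 -> acc=99 shift=7
  byte[6]=0x72 cont=0 payload=0x72=114: acc |= 114<<7 -> acc=14691 shift=14 [end]
Varint 5: bytes[5:7] = E3 72 -> value 14691 (2 byte(s))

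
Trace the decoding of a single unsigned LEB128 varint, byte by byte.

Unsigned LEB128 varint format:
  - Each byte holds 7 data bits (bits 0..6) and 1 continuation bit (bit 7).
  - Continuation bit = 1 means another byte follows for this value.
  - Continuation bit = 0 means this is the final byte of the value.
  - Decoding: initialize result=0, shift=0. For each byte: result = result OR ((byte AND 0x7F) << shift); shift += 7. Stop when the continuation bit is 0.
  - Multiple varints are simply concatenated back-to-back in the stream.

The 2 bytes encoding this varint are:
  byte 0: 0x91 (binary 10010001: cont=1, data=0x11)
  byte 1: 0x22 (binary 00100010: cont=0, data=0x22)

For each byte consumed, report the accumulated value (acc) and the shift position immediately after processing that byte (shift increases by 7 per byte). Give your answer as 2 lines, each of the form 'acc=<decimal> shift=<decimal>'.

Answer: acc=17 shift=7
acc=4369 shift=14

Derivation:
byte 0=0x91: payload=0x11=17, contrib = 17<<0 = 17; acc -> 17, shift -> 7
byte 1=0x22: payload=0x22=34, contrib = 34<<7 = 4352; acc -> 4369, shift -> 14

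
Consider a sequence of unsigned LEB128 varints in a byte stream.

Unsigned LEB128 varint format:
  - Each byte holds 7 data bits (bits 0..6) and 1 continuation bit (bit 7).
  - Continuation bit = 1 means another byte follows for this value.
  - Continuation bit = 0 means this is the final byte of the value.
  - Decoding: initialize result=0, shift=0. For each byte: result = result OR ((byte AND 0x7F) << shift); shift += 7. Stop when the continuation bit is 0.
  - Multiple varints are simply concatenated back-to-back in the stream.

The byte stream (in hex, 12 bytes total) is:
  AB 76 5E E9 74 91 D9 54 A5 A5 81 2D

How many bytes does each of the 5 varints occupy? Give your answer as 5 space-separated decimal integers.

  byte[0]=0xAB cont=1 payload=0x2B=43: acc |= 43<<0 -> acc=43 shift=7
  byte[1]=0x76 cont=0 payload=0x76=118: acc |= 118<<7 -> acc=15147 shift=14 [end]
Varint 1: bytes[0:2] = AB 76 -> value 15147 (2 byte(s))
  byte[2]=0x5E cont=0 payload=0x5E=94: acc |= 94<<0 -> acc=94 shift=7 [end]
Varint 2: bytes[2:3] = 5E -> value 94 (1 byte(s))
  byte[3]=0xE9 cont=1 payload=0x69=105: acc |= 105<<0 -> acc=105 shift=7
  byte[4]=0x74 cont=0 payload=0x74=116: acc |= 116<<7 -> acc=14953 shift=14 [end]
Varint 3: bytes[3:5] = E9 74 -> value 14953 (2 byte(s))
  byte[5]=0x91 cont=1 payload=0x11=17: acc |= 17<<0 -> acc=17 shift=7
  byte[6]=0xD9 cont=1 payload=0x59=89: acc |= 89<<7 -> acc=11409 shift=14
  byte[7]=0x54 cont=0 payload=0x54=84: acc |= 84<<14 -> acc=1387665 shift=21 [end]
Varint 4: bytes[5:8] = 91 D9 54 -> value 1387665 (3 byte(s))
  byte[8]=0xA5 cont=1 payload=0x25=37: acc |= 37<<0 -> acc=37 shift=7
  byte[9]=0xA5 cont=1 payload=0x25=37: acc |= 37<<7 -> acc=4773 shift=14
  byte[10]=0x81 cont=1 payload=0x01=1: acc |= 1<<14 -> acc=21157 shift=21
  byte[11]=0x2D cont=0 payload=0x2D=45: acc |= 45<<21 -> acc=94392997 shift=28 [end]
Varint 5: bytes[8:12] = A5 A5 81 2D -> value 94392997 (4 byte(s))

Answer: 2 1 2 3 4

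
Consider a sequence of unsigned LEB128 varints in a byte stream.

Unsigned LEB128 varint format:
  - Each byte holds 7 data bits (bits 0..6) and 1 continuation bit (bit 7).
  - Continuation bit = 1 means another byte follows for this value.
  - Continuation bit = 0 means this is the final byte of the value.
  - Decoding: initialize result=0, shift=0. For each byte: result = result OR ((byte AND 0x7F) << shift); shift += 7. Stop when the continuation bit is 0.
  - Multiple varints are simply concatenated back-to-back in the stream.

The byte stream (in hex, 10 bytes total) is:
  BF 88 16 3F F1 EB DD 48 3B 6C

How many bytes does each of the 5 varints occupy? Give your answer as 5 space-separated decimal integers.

  byte[0]=0xBF cont=1 payload=0x3F=63: acc |= 63<<0 -> acc=63 shift=7
  byte[1]=0x88 cont=1 payload=0x08=8: acc |= 8<<7 -> acc=1087 shift=14
  byte[2]=0x16 cont=0 payload=0x16=22: acc |= 22<<14 -> acc=361535 shift=21 [end]
Varint 1: bytes[0:3] = BF 88 16 -> value 361535 (3 byte(s))
  byte[3]=0x3F cont=0 payload=0x3F=63: acc |= 63<<0 -> acc=63 shift=7 [end]
Varint 2: bytes[3:4] = 3F -> value 63 (1 byte(s))
  byte[4]=0xF1 cont=1 payload=0x71=113: acc |= 113<<0 -> acc=113 shift=7
  byte[5]=0xEB cont=1 payload=0x6B=107: acc |= 107<<7 -> acc=13809 shift=14
  byte[6]=0xDD cont=1 payload=0x5D=93: acc |= 93<<14 -> acc=1537521 shift=21
  byte[7]=0x48 cont=0 payload=0x48=72: acc |= 72<<21 -> acc=152532465 shift=28 [end]
Varint 3: bytes[4:8] = F1 EB DD 48 -> value 152532465 (4 byte(s))
  byte[8]=0x3B cont=0 payload=0x3B=59: acc |= 59<<0 -> acc=59 shift=7 [end]
Varint 4: bytes[8:9] = 3B -> value 59 (1 byte(s))
  byte[9]=0x6C cont=0 payload=0x6C=108: acc |= 108<<0 -> acc=108 shift=7 [end]
Varint 5: bytes[9:10] = 6C -> value 108 (1 byte(s))

Answer: 3 1 4 1 1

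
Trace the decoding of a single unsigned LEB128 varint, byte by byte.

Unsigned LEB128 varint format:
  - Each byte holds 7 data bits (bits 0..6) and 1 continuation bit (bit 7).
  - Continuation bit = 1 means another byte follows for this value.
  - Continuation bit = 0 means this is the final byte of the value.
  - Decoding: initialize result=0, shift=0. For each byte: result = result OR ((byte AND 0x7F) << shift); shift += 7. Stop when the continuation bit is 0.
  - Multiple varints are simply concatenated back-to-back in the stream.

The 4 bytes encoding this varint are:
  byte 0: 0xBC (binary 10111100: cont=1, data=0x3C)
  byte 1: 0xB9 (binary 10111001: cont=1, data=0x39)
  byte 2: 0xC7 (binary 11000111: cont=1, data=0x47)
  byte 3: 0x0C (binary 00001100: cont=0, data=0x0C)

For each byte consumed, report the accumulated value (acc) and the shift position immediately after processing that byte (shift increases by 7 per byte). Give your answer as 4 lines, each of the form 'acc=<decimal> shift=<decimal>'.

Answer: acc=60 shift=7
acc=7356 shift=14
acc=1170620 shift=21
acc=26336444 shift=28

Derivation:
byte 0=0xBC: payload=0x3C=60, contrib = 60<<0 = 60; acc -> 60, shift -> 7
byte 1=0xB9: payload=0x39=57, contrib = 57<<7 = 7296; acc -> 7356, shift -> 14
byte 2=0xC7: payload=0x47=71, contrib = 71<<14 = 1163264; acc -> 1170620, shift -> 21
byte 3=0x0C: payload=0x0C=12, contrib = 12<<21 = 25165824; acc -> 26336444, shift -> 28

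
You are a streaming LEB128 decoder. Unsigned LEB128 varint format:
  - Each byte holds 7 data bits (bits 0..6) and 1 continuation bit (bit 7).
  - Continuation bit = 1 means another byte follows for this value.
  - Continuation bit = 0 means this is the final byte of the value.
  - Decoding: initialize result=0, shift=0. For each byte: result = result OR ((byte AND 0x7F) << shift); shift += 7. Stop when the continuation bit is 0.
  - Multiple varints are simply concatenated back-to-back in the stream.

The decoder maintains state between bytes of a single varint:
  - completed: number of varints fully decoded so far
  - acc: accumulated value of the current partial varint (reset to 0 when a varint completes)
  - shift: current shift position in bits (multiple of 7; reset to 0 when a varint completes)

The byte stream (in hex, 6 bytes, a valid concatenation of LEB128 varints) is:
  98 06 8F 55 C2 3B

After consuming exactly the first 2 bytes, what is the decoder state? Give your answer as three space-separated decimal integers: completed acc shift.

Answer: 1 0 0

Derivation:
byte[0]=0x98 cont=1 payload=0x18: acc |= 24<<0 -> completed=0 acc=24 shift=7
byte[1]=0x06 cont=0 payload=0x06: varint #1 complete (value=792); reset -> completed=1 acc=0 shift=0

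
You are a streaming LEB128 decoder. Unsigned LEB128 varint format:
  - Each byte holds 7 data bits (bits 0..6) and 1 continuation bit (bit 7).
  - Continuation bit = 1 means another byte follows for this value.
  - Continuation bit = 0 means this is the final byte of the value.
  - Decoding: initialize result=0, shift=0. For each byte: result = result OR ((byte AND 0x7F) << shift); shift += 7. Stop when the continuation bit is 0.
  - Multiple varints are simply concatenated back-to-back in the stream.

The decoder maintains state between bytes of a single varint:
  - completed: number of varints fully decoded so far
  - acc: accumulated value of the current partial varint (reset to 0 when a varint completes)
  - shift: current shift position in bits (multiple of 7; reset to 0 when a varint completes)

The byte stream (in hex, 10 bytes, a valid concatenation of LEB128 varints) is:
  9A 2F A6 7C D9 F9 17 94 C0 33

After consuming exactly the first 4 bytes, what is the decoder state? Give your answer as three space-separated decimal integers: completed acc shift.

Answer: 2 0 0

Derivation:
byte[0]=0x9A cont=1 payload=0x1A: acc |= 26<<0 -> completed=0 acc=26 shift=7
byte[1]=0x2F cont=0 payload=0x2F: varint #1 complete (value=6042); reset -> completed=1 acc=0 shift=0
byte[2]=0xA6 cont=1 payload=0x26: acc |= 38<<0 -> completed=1 acc=38 shift=7
byte[3]=0x7C cont=0 payload=0x7C: varint #2 complete (value=15910); reset -> completed=2 acc=0 shift=0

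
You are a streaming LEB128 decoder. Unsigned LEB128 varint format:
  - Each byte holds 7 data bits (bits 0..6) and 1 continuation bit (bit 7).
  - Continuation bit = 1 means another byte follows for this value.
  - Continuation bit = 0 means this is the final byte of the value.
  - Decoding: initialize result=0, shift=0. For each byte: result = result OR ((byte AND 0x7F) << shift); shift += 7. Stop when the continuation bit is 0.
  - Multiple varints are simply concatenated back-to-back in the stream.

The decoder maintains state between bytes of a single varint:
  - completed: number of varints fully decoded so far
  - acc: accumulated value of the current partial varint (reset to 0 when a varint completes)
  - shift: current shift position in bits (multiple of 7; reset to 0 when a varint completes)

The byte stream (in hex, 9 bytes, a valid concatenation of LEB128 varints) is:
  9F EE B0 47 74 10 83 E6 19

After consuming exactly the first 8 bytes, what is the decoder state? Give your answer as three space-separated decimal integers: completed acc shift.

Answer: 3 13059 14

Derivation:
byte[0]=0x9F cont=1 payload=0x1F: acc |= 31<<0 -> completed=0 acc=31 shift=7
byte[1]=0xEE cont=1 payload=0x6E: acc |= 110<<7 -> completed=0 acc=14111 shift=14
byte[2]=0xB0 cont=1 payload=0x30: acc |= 48<<14 -> completed=0 acc=800543 shift=21
byte[3]=0x47 cont=0 payload=0x47: varint #1 complete (value=149698335); reset -> completed=1 acc=0 shift=0
byte[4]=0x74 cont=0 payload=0x74: varint #2 complete (value=116); reset -> completed=2 acc=0 shift=0
byte[5]=0x10 cont=0 payload=0x10: varint #3 complete (value=16); reset -> completed=3 acc=0 shift=0
byte[6]=0x83 cont=1 payload=0x03: acc |= 3<<0 -> completed=3 acc=3 shift=7
byte[7]=0xE6 cont=1 payload=0x66: acc |= 102<<7 -> completed=3 acc=13059 shift=14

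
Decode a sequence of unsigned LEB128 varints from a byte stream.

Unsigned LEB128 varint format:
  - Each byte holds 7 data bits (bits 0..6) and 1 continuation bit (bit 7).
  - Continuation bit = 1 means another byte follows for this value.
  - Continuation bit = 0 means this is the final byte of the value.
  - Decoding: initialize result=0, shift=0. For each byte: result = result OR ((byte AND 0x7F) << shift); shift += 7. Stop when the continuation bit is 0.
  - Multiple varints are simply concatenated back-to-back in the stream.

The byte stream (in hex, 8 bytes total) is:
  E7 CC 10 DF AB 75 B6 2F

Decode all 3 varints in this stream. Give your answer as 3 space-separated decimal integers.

Answer: 271975 1922527 6070

Derivation:
  byte[0]=0xE7 cont=1 payload=0x67=103: acc |= 103<<0 -> acc=103 shift=7
  byte[1]=0xCC cont=1 payload=0x4C=76: acc |= 76<<7 -> acc=9831 shift=14
  byte[2]=0x10 cont=0 payload=0x10=16: acc |= 16<<14 -> acc=271975 shift=21 [end]
Varint 1: bytes[0:3] = E7 CC 10 -> value 271975 (3 byte(s))
  byte[3]=0xDF cont=1 payload=0x5F=95: acc |= 95<<0 -> acc=95 shift=7
  byte[4]=0xAB cont=1 payload=0x2B=43: acc |= 43<<7 -> acc=5599 shift=14
  byte[5]=0x75 cont=0 payload=0x75=117: acc |= 117<<14 -> acc=1922527 shift=21 [end]
Varint 2: bytes[3:6] = DF AB 75 -> value 1922527 (3 byte(s))
  byte[6]=0xB6 cont=1 payload=0x36=54: acc |= 54<<0 -> acc=54 shift=7
  byte[7]=0x2F cont=0 payload=0x2F=47: acc |= 47<<7 -> acc=6070 shift=14 [end]
Varint 3: bytes[6:8] = B6 2F -> value 6070 (2 byte(s))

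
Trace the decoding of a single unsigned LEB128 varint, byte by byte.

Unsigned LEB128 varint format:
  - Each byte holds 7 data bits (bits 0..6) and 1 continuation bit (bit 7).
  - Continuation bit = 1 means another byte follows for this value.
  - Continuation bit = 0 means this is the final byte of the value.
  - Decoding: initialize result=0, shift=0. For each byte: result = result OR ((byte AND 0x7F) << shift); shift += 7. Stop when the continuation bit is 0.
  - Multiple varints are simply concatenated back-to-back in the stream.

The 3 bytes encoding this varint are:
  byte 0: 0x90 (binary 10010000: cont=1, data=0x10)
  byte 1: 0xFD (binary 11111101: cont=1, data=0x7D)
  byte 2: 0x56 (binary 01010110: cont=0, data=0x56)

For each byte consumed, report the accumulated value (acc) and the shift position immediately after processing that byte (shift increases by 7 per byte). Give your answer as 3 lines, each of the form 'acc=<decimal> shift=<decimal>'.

Answer: acc=16 shift=7
acc=16016 shift=14
acc=1425040 shift=21

Derivation:
byte 0=0x90: payload=0x10=16, contrib = 16<<0 = 16; acc -> 16, shift -> 7
byte 1=0xFD: payload=0x7D=125, contrib = 125<<7 = 16000; acc -> 16016, shift -> 14
byte 2=0x56: payload=0x56=86, contrib = 86<<14 = 1409024; acc -> 1425040, shift -> 21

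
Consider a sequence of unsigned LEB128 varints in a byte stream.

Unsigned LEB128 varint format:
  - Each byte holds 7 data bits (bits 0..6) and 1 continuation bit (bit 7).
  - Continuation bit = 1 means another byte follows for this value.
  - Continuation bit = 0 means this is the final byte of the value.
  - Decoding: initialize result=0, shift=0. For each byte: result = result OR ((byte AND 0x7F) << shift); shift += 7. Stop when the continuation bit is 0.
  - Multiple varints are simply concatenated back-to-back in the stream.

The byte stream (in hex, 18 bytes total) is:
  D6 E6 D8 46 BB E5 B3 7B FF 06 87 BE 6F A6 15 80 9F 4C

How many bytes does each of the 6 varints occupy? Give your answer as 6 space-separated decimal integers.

  byte[0]=0xD6 cont=1 payload=0x56=86: acc |= 86<<0 -> acc=86 shift=7
  byte[1]=0xE6 cont=1 payload=0x66=102: acc |= 102<<7 -> acc=13142 shift=14
  byte[2]=0xD8 cont=1 payload=0x58=88: acc |= 88<<14 -> acc=1454934 shift=21
  byte[3]=0x46 cont=0 payload=0x46=70: acc |= 70<<21 -> acc=148255574 shift=28 [end]
Varint 1: bytes[0:4] = D6 E6 D8 46 -> value 148255574 (4 byte(s))
  byte[4]=0xBB cont=1 payload=0x3B=59: acc |= 59<<0 -> acc=59 shift=7
  byte[5]=0xE5 cont=1 payload=0x65=101: acc |= 101<<7 -> acc=12987 shift=14
  byte[6]=0xB3 cont=1 payload=0x33=51: acc |= 51<<14 -> acc=848571 shift=21
  byte[7]=0x7B cont=0 payload=0x7B=123: acc |= 123<<21 -> acc=258798267 shift=28 [end]
Varint 2: bytes[4:8] = BB E5 B3 7B -> value 258798267 (4 byte(s))
  byte[8]=0xFF cont=1 payload=0x7F=127: acc |= 127<<0 -> acc=127 shift=7
  byte[9]=0x06 cont=0 payload=0x06=6: acc |= 6<<7 -> acc=895 shift=14 [end]
Varint 3: bytes[8:10] = FF 06 -> value 895 (2 byte(s))
  byte[10]=0x87 cont=1 payload=0x07=7: acc |= 7<<0 -> acc=7 shift=7
  byte[11]=0xBE cont=1 payload=0x3E=62: acc |= 62<<7 -> acc=7943 shift=14
  byte[12]=0x6F cont=0 payload=0x6F=111: acc |= 111<<14 -> acc=1826567 shift=21 [end]
Varint 4: bytes[10:13] = 87 BE 6F -> value 1826567 (3 byte(s))
  byte[13]=0xA6 cont=1 payload=0x26=38: acc |= 38<<0 -> acc=38 shift=7
  byte[14]=0x15 cont=0 payload=0x15=21: acc |= 21<<7 -> acc=2726 shift=14 [end]
Varint 5: bytes[13:15] = A6 15 -> value 2726 (2 byte(s))
  byte[15]=0x80 cont=1 payload=0x00=0: acc |= 0<<0 -> acc=0 shift=7
  byte[16]=0x9F cont=1 payload=0x1F=31: acc |= 31<<7 -> acc=3968 shift=14
  byte[17]=0x4C cont=0 payload=0x4C=76: acc |= 76<<14 -> acc=1249152 shift=21 [end]
Varint 6: bytes[15:18] = 80 9F 4C -> value 1249152 (3 byte(s))

Answer: 4 4 2 3 2 3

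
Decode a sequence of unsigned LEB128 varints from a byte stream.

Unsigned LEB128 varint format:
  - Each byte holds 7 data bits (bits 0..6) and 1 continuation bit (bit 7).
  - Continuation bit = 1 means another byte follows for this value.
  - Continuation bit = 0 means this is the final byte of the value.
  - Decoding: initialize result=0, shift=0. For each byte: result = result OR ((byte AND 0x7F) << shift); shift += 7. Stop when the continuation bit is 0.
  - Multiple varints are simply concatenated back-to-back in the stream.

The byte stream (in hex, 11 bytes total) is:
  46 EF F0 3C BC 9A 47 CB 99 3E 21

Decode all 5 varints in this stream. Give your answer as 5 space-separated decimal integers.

Answer: 70 997487 1166652 1019083 33

Derivation:
  byte[0]=0x46 cont=0 payload=0x46=70: acc |= 70<<0 -> acc=70 shift=7 [end]
Varint 1: bytes[0:1] = 46 -> value 70 (1 byte(s))
  byte[1]=0xEF cont=1 payload=0x6F=111: acc |= 111<<0 -> acc=111 shift=7
  byte[2]=0xF0 cont=1 payload=0x70=112: acc |= 112<<7 -> acc=14447 shift=14
  byte[3]=0x3C cont=0 payload=0x3C=60: acc |= 60<<14 -> acc=997487 shift=21 [end]
Varint 2: bytes[1:4] = EF F0 3C -> value 997487 (3 byte(s))
  byte[4]=0xBC cont=1 payload=0x3C=60: acc |= 60<<0 -> acc=60 shift=7
  byte[5]=0x9A cont=1 payload=0x1A=26: acc |= 26<<7 -> acc=3388 shift=14
  byte[6]=0x47 cont=0 payload=0x47=71: acc |= 71<<14 -> acc=1166652 shift=21 [end]
Varint 3: bytes[4:7] = BC 9A 47 -> value 1166652 (3 byte(s))
  byte[7]=0xCB cont=1 payload=0x4B=75: acc |= 75<<0 -> acc=75 shift=7
  byte[8]=0x99 cont=1 payload=0x19=25: acc |= 25<<7 -> acc=3275 shift=14
  byte[9]=0x3E cont=0 payload=0x3E=62: acc |= 62<<14 -> acc=1019083 shift=21 [end]
Varint 4: bytes[7:10] = CB 99 3E -> value 1019083 (3 byte(s))
  byte[10]=0x21 cont=0 payload=0x21=33: acc |= 33<<0 -> acc=33 shift=7 [end]
Varint 5: bytes[10:11] = 21 -> value 33 (1 byte(s))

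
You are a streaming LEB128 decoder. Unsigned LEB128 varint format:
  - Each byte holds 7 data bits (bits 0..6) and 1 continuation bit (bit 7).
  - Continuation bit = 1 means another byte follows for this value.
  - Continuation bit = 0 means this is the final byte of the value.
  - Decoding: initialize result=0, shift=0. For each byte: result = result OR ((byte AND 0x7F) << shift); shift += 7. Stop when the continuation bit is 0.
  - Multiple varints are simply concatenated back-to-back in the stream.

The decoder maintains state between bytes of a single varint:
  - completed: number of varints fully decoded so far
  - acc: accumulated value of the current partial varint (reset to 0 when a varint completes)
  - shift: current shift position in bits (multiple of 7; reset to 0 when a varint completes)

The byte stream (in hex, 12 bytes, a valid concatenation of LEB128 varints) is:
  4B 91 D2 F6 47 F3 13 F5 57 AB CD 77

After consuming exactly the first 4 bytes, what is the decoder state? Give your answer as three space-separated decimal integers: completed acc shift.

Answer: 1 1943825 21

Derivation:
byte[0]=0x4B cont=0 payload=0x4B: varint #1 complete (value=75); reset -> completed=1 acc=0 shift=0
byte[1]=0x91 cont=1 payload=0x11: acc |= 17<<0 -> completed=1 acc=17 shift=7
byte[2]=0xD2 cont=1 payload=0x52: acc |= 82<<7 -> completed=1 acc=10513 shift=14
byte[3]=0xF6 cont=1 payload=0x76: acc |= 118<<14 -> completed=1 acc=1943825 shift=21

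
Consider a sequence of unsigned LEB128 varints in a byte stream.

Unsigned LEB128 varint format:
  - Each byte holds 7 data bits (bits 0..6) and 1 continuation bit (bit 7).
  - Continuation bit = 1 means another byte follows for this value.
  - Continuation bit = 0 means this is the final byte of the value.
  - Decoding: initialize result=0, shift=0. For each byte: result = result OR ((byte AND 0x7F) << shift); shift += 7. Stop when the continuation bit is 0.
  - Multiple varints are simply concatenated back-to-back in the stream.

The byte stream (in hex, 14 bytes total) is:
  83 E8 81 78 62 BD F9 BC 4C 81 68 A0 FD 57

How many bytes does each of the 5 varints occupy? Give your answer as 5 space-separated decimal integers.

Answer: 4 1 4 2 3

Derivation:
  byte[0]=0x83 cont=1 payload=0x03=3: acc |= 3<<0 -> acc=3 shift=7
  byte[1]=0xE8 cont=1 payload=0x68=104: acc |= 104<<7 -> acc=13315 shift=14
  byte[2]=0x81 cont=1 payload=0x01=1: acc |= 1<<14 -> acc=29699 shift=21
  byte[3]=0x78 cont=0 payload=0x78=120: acc |= 120<<21 -> acc=251687939 shift=28 [end]
Varint 1: bytes[0:4] = 83 E8 81 78 -> value 251687939 (4 byte(s))
  byte[4]=0x62 cont=0 payload=0x62=98: acc |= 98<<0 -> acc=98 shift=7 [end]
Varint 2: bytes[4:5] = 62 -> value 98 (1 byte(s))
  byte[5]=0xBD cont=1 payload=0x3D=61: acc |= 61<<0 -> acc=61 shift=7
  byte[6]=0xF9 cont=1 payload=0x79=121: acc |= 121<<7 -> acc=15549 shift=14
  byte[7]=0xBC cont=1 payload=0x3C=60: acc |= 60<<14 -> acc=998589 shift=21
  byte[8]=0x4C cont=0 payload=0x4C=76: acc |= 76<<21 -> acc=160382141 shift=28 [end]
Varint 3: bytes[5:9] = BD F9 BC 4C -> value 160382141 (4 byte(s))
  byte[9]=0x81 cont=1 payload=0x01=1: acc |= 1<<0 -> acc=1 shift=7
  byte[10]=0x68 cont=0 payload=0x68=104: acc |= 104<<7 -> acc=13313 shift=14 [end]
Varint 4: bytes[9:11] = 81 68 -> value 13313 (2 byte(s))
  byte[11]=0xA0 cont=1 payload=0x20=32: acc |= 32<<0 -> acc=32 shift=7
  byte[12]=0xFD cont=1 payload=0x7D=125: acc |= 125<<7 -> acc=16032 shift=14
  byte[13]=0x57 cont=0 payload=0x57=87: acc |= 87<<14 -> acc=1441440 shift=21 [end]
Varint 5: bytes[11:14] = A0 FD 57 -> value 1441440 (3 byte(s))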